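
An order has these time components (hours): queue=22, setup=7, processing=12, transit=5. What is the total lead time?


Lead time = queue + setup + processing + transit
= 22 + 7 + 12 + 5
= 46 hours


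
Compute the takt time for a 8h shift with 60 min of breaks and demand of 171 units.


Available = 8×60 - 60 = 420 min
Takt time = 420 / 171
= 2.46 min/unit


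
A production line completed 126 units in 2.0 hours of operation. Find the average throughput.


Throughput = units / time
= 126 / 2.0
= 63.0 units/hour


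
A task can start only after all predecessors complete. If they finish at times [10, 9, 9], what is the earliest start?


ES = max of all predecessor completion times
Predecessors: [10, 9, 9]
ES = max(10, 9, 9)
= 10


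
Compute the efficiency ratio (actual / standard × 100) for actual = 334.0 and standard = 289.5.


Efficiency = (actual / standard) × 100
= (334.0 / 289.5) × 100
= 115.4%


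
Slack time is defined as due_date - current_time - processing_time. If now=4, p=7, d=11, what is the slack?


Slack = due - current_time - processing
= 11 - 4 - 7
= 0


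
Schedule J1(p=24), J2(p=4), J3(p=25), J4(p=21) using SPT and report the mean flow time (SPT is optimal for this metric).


SPT order: J2 → J4 → J1 → J3
Completion times:
  J2: C=4
  J4: C=25
  J1: C=49
  J3: C=74
Sum = 152, n = 4
Mean flow = 152/4
= 38.00


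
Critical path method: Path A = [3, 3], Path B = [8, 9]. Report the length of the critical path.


Path A: 3 + 3 = 6
Path B: 8 + 9 = 17
Critical path = longest = max(6, 17)
= 17 (Path B)


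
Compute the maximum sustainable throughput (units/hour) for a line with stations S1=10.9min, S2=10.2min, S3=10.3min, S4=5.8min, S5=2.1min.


Bottleneck = longest station time
Station times: [10.9, 10.2, 10.3, 5.8, 2.1]
Max = 10.9 min
Rate = 60 / 10.9
= 5.50 units/hour (bottleneck: 10.9min)


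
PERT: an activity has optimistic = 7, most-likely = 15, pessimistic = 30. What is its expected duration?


te = (o + 4m + p) / 6
= (7 + 4×15 + 30) / 6
= (7 + 60 + 30) / 6
= 97 / 6
= 16.17


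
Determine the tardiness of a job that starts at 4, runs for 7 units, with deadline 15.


Completion = start + processing = 4 + 7 = 11
Tardiness = max(0, C - d) = max(0, 11 - 15)
= max(0, -4)
= 0


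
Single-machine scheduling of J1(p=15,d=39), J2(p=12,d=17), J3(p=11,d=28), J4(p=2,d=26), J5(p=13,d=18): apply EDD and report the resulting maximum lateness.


EDD order: J2 → J5 → J4 → J3 → J1
Completion and lateness:
  J2: C=12, d=17, L=12-17=-5
  J5: C=25, d=18, L=25-18=7
  J4: C=27, d=26, L=27-26=1
  J3: C=38, d=28, L=38-28=10
  J1: C=53, d=39, L=53-39=14
Lmax = max(-5, 7, 1, 10, 14)
= 14


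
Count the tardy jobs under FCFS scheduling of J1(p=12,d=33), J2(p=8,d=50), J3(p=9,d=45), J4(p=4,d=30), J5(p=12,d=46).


Completion vs due date:
  J1: C=12, d=33 → on time
  J2: C=20, d=50 → on time
  J3: C=29, d=45 → on time
  J4: C=33, d=30 → TARDY
  J5: C=45, d=46 → on time
Tardy jobs: J4
Count = 1


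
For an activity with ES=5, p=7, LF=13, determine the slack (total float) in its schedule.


EF = ES + duration = 5 + 7 = 12
LS = LF - duration = 13 - 7 = 6
Total Float = LF - EF = 13 - 12
(or LS - ES = 6 - 5)
= 1


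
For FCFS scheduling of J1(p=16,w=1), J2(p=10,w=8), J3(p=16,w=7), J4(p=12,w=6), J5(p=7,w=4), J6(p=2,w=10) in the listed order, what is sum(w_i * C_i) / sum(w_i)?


Completion times:
  J1: C=16, w×C=1×16=16
  J2: C=26, w×C=8×26=208
  J3: C=42, w×C=7×42=294
  J4: C=54, w×C=6×54=324
  J5: C=61, w×C=4×61=244
  J6: C=63, w×C=10×63=630
Sum w×C = 1716
Sum w = 36
Weighted avg = 1716/36
= 47.67


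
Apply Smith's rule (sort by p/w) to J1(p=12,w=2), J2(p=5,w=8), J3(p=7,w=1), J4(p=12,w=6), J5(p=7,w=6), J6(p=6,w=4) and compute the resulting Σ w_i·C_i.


WSPT order (by p/w): J2 → J5 → J6 → J4 → J1 → J3
  J2: C=5, w·C=8×5=40
  J5: C=12, w·C=6×12=72
  J6: C=18, w·C=4×18=72
  J4: C=30, w·C=6×30=180
  J1: C=42, w·C=2×42=84
  J3: C=49, w·C=1×49=49
Σ w·C = 497
= 497


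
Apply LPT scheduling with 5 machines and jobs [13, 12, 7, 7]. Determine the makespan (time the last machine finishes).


Jobs (LPT sorted): [13, 12, 7, 7]
Machines: 5
  J=13 → Machine 1 (load: 0+13=13)
  J=12 → Machine 2 (load: 0+12=12)
  J=7 → Machine 3 (load: 0+7=7)
  J=7 → Machine 4 (load: 0+7=7)
Machine loads: [13, 12, 7, 7, 0]
Makespan = max = 13 time units


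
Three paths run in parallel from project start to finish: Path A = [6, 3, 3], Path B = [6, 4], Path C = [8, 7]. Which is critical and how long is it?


Path A: 6 + 3 + 3 = 12
Path B: 6 + 4 = 10
Path C: 8 + 7 = 15
Critical path = longest = max(12, 10, 15)
= 15 (Path C)


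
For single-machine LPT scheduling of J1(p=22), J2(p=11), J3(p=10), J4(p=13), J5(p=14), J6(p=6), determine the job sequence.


LPT: sort by longest processing time first
  J1: p=22
  J5: p=14
  J4: p=13
  J2: p=11
  J3: p=10
  J6: p=6
Order: J1 → J5 → J4 → J2 → J3 → J6


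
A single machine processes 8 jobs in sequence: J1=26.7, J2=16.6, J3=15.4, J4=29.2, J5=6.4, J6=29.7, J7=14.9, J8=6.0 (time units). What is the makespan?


Sequential makespan: sum all processing times
= 26.7 + 16.6 + 15.4 + 29.2 + 6.4 + 29.7 + 14.9 + 6.0
= 144.9 time units


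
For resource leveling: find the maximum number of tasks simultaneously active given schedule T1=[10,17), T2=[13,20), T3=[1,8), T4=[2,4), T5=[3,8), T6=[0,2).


Check each time point for overlaps:
  t=3: 3 tasks active (T3, T4, T5)
Max concurrent = 3


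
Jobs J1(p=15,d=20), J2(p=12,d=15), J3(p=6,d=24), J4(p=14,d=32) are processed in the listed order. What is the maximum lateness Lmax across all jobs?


Lateness per job (L = C - d):
  J1: C=15, d=20, L=-5
  J2: C=27, d=15, L=12
  J3: C=33, d=24, L=9
  J4: C=47, d=32, L=15
Lmax = max(-5, 12, 9, 15)
= 15


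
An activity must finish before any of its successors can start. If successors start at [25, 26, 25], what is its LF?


LF = min of all successor start times
Successors start at: [25, 26, 25]
LF = min(25, 26, 25)
= 25


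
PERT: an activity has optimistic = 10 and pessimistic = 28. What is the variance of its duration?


σ² = ((p - o) / 6)² = (p - o)² / 36
= (28 - 10)² / 36
= 18² / 36
= 324 / 36
= 9.0000


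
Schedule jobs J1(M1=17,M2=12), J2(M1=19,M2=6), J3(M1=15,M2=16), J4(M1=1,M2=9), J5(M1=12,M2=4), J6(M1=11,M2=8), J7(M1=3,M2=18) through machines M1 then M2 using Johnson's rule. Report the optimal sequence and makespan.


Johnson's rule:
Group 1 (M1≤M2, sort by M1): ['J4', 'J7', 'J3']
Group 2 (M1>M2, sort desc M2): ['J1', 'J6', 'J2', 'J5']
Sequence: J4 → J7 → J3 → J1 → J6 → J2 → J5
Makespan calculation:
  J4: M1 done=1, M2 done=10
  J7: M1 done=4, M2 done=28
  J3: M1 done=19, M2 done=44
  J1: M1 done=36, M2 done=56
  J6: M1 done=47, M2 done=64
  J2: M1 done=66, M2 done=72
  J5: M1 done=78, M2 done=82
= Sequence: J4 → J7 → J3 → J1 → J6 → J2 → J5, Makespan: 82


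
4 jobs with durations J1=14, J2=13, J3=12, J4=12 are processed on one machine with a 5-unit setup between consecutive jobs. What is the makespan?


Makespan = Σ processing + (n-1) × setup
= (14 + 13 + 12 + 12) + (4-1)×5
= 51 + 15
= 66 time units


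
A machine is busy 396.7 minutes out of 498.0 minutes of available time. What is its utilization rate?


Utilization = busy / total × 100
= 396.7 / 498.0 × 100
= 79.7%


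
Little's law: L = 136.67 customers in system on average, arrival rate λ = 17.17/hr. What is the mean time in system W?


Little's law: L = λW → W = L / λ
= 136.67 / 17.17
= 7.96 hours


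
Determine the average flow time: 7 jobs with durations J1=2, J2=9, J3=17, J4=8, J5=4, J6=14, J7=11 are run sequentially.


Completion times:
  J1: completes at 2
  J2: completes at 11
  J3: completes at 28
  J4: completes at 36
  J5: completes at 40
  J6: completes at 54
  J7: completes at 65
Sum = 236
Average = 236/7
= 33.71


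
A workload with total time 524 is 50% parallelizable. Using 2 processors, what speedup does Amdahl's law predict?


Amdahl's law: T_p = T × ((1-p) + p/N)
= 524 × ((1-0.5) + 0.5/2)
= 524 × (0.50 + 0.2500)
= 524 × 0.7500
= 393.00
Speedup = 524/393.00
= 1.33×


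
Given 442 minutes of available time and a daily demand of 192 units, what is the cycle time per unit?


Cycle time = available time / demand
= 442 / 192
= 2.30 min/unit


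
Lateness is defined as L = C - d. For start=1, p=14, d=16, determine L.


Completion = 1 + 14 = 15
Lateness = C - d = 15 - 16
= -1


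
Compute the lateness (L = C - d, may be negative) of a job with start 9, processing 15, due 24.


Completion = 9 + 15 = 24
Lateness = C - d = 24 - 24
= 0


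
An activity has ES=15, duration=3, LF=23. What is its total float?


EF = ES + duration = 15 + 3 = 18
LS = LF - duration = 23 - 3 = 20
Total Float = LF - EF = 23 - 18
(or LS - ES = 20 - 15)
= 5


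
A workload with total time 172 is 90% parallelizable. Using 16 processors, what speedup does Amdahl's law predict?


Amdahl's law: T_p = T × ((1-p) + p/N)
= 172 × ((1-0.9) + 0.9/16)
= 172 × (0.10 + 0.0563)
= 172 × 0.1562
= 26.87
Speedup = 172/26.87
= 6.40×


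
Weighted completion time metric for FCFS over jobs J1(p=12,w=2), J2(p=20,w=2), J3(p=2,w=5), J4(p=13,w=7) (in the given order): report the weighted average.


Completion times:
  J1: C=12, w×C=2×12=24
  J2: C=32, w×C=2×32=64
  J3: C=34, w×C=5×34=170
  J4: C=47, w×C=7×47=329
Sum w×C = 587
Sum w = 16
Weighted avg = 587/16
= 36.69


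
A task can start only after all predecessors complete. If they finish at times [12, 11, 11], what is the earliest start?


ES = max of all predecessor completion times
Predecessors: [12, 11, 11]
ES = max(12, 11, 11)
= 12


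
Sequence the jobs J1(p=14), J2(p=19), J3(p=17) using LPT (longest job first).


LPT: sort by longest processing time first
  J2: p=19
  J3: p=17
  J1: p=14
Order: J2 → J3 → J1


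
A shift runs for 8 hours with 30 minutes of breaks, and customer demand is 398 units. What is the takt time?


Available = 8×60 - 30 = 450 min
Takt time = 450 / 398
= 1.13 min/unit


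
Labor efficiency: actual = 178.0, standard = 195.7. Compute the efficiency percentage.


Efficiency = (actual / standard) × 100
= (178.0 / 195.7) × 100
= 91.0%


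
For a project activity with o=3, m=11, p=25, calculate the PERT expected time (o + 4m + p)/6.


te = (o + 4m + p) / 6
= (3 + 4×11 + 25) / 6
= (3 + 44 + 25) / 6
= 72 / 6
= 12.00


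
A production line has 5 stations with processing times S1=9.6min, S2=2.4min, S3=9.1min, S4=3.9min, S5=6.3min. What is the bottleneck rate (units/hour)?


Bottleneck = longest station time
Station times: [9.6, 2.4, 9.1, 3.9, 6.3]
Max = 9.6 min
Rate = 60 / 9.6
= 6.25 units/hour (bottleneck: 9.6min)


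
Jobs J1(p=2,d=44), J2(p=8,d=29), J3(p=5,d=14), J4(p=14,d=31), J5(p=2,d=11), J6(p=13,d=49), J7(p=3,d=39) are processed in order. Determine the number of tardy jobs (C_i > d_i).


Completion vs due date:
  J1: C=2, d=44 → on time
  J2: C=10, d=29 → on time
  J3: C=15, d=14 → TARDY
  J4: C=29, d=31 → on time
  J5: C=31, d=11 → TARDY
  J6: C=44, d=49 → on time
  J7: C=47, d=39 → TARDY
Tardy jobs: J3, J5, J7
Count = 3


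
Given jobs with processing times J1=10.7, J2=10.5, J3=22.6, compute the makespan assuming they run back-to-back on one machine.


Sequential makespan: sum all processing times
= 10.7 + 10.5 + 22.6
= 43.8 time units


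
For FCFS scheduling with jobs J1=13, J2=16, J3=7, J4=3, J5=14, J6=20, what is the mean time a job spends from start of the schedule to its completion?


Completion times:
  J1: completes at 13
  J2: completes at 29
  J3: completes at 36
  J4: completes at 39
  J5: completes at 53
  J6: completes at 73
Sum = 243
Average = 243/6
= 40.50


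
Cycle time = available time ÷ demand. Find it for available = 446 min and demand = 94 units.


Cycle time = available time / demand
= 446 / 94
= 4.74 min/unit


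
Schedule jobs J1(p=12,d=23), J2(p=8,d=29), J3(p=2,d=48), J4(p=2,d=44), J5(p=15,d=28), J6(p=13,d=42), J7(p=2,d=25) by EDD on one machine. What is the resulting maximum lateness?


EDD order: J1 → J7 → J5 → J2 → J6 → J4 → J3
Completion and lateness:
  J1: C=12, d=23, L=12-23=-11
  J7: C=14, d=25, L=14-25=-11
  J5: C=29, d=28, L=29-28=1
  J2: C=37, d=29, L=37-29=8
  J6: C=50, d=42, L=50-42=8
  J4: C=52, d=44, L=52-44=8
  J3: C=54, d=48, L=54-48=6
Lmax = max(-11, -11, 1, 8, 8, 8, 6)
= 8


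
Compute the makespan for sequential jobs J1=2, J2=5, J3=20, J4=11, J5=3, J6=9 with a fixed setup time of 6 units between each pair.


Makespan = Σ processing + (n-1) × setup
= (2 + 5 + 20 + 11 + 3 + 9) + (6-1)×6
= 50 + 30
= 80 time units


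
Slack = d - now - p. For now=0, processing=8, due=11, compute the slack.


Slack = due - current_time - processing
= 11 - 0 - 8
= 3


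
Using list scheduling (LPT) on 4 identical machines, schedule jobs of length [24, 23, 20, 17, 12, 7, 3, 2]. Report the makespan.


Jobs (LPT sorted): [24, 23, 20, 17, 12, 7, 3, 2]
Machines: 4
  J=24 → Machine 1 (load: 0+24=24)
  J=23 → Machine 2 (load: 0+23=23)
  J=20 → Machine 3 (load: 0+20=20)
  J=17 → Machine 4 (load: 0+17=17)
  J=12 → Machine 4 (load: 17+12=29)
  J=7 → Machine 3 (load: 20+7=27)
  J=3 → Machine 2 (load: 23+3=26)
  J=2 → Machine 1 (load: 24+2=26)
Machine loads: [26, 26, 27, 29]
Makespan = max = 29 time units


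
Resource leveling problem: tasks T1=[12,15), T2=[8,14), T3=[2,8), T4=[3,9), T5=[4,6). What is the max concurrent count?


Check each time point for overlaps:
  t=4: 3 tasks active (T3, T4, T5)
Max concurrent = 3


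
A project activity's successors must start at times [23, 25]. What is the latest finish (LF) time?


LF = min of all successor start times
Successors start at: [23, 25]
LF = min(23, 25)
= 23


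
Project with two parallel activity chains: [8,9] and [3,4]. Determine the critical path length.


Path A: 8 + 9 = 17
Path B: 3 + 4 = 7
Critical path = longest = max(17, 7)
= 17 (Path A)


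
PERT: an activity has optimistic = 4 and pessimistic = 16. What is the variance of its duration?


σ² = ((p - o) / 6)² = (p - o)² / 36
= (16 - 4)² / 36
= 12² / 36
= 144 / 36
= 4.0000


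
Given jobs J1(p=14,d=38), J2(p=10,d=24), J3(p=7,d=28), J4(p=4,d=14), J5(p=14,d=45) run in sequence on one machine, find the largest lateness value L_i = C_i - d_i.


Lateness per job (L = C - d):
  J1: C=14, d=38, L=-24
  J2: C=24, d=24, L=0
  J3: C=31, d=28, L=3
  J4: C=35, d=14, L=21
  J5: C=49, d=45, L=4
Lmax = max(-24, 0, 3, 21, 4)
= 21


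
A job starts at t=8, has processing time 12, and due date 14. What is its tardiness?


Completion = start + processing = 8 + 12 = 20
Tardiness = max(0, C - d) = max(0, 20 - 14)
= max(0, 6)
= 6


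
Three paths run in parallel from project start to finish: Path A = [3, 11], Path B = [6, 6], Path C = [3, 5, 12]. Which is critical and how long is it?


Path A: 3 + 11 = 14
Path B: 6 + 6 = 12
Path C: 3 + 5 + 12 = 20
Critical path = longest = max(14, 12, 20)
= 20 (Path C)


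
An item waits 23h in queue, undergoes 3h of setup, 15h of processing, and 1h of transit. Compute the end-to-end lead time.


Lead time = queue + setup + processing + transit
= 23 + 3 + 15 + 1
= 42 hours


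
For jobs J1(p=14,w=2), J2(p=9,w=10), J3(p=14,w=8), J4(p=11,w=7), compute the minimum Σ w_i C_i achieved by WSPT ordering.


WSPT order (by p/w): J2 → J4 → J3 → J1
  J2: C=9, w·C=10×9=90
  J4: C=20, w·C=7×20=140
  J3: C=34, w·C=8×34=272
  J1: C=48, w·C=2×48=96
Σ w·C = 598
= 598


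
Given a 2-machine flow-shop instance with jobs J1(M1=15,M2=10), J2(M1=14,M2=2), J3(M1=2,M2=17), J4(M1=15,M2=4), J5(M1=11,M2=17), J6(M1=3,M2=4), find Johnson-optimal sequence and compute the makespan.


Johnson's rule:
Group 1 (M1≤M2, sort by M1): ['J3', 'J6', 'J5']
Group 2 (M1>M2, sort desc M2): ['J1', 'J4', 'J2']
Sequence: J3 → J6 → J5 → J1 → J4 → J2
Makespan calculation:
  J3: M1 done=2, M2 done=19
  J6: M1 done=5, M2 done=23
  J5: M1 done=16, M2 done=40
  J1: M1 done=31, M2 done=50
  J4: M1 done=46, M2 done=54
  J2: M1 done=60, M2 done=62
= Sequence: J3 → J6 → J5 → J1 → J4 → J2, Makespan: 62


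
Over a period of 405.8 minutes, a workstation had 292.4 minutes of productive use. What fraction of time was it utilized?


Utilization = busy / total × 100
= 292.4 / 405.8 × 100
= 72.1%


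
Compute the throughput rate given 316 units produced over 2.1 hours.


Throughput = units / time
= 316 / 2.1
= 150.5 units/hour


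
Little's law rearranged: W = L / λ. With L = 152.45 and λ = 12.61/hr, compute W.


Little's law: L = λW → W = L / λ
= 152.45 / 12.61
= 12.09 hours


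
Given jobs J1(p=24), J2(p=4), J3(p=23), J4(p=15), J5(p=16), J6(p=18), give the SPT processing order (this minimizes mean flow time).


SPT: sort by shortest processing time
  J2: p=4
  J4: p=15
  J5: p=16
  J6: p=18
  J3: p=23
  J1: p=24
Order: J2 → J4 → J5 → J6 → J3 → J1


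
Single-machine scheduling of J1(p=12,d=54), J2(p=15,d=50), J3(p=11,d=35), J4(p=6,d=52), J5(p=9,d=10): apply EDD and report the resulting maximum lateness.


EDD order: J5 → J3 → J2 → J4 → J1
Completion and lateness:
  J5: C=9, d=10, L=9-10=-1
  J3: C=20, d=35, L=20-35=-15
  J2: C=35, d=50, L=35-50=-15
  J4: C=41, d=52, L=41-52=-11
  J1: C=53, d=54, L=53-54=-1
Lmax = max(-1, -15, -15, -11, -1)
= -1


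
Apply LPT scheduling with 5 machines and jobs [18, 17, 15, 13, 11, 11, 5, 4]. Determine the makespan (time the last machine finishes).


Jobs (LPT sorted): [18, 17, 15, 13, 11, 11, 5, 4]
Machines: 5
  J=18 → Machine 1 (load: 0+18=18)
  J=17 → Machine 2 (load: 0+17=17)
  J=15 → Machine 3 (load: 0+15=15)
  J=13 → Machine 4 (load: 0+13=13)
  J=11 → Machine 5 (load: 0+11=11)
  J=11 → Machine 5 (load: 11+11=22)
  J=5 → Machine 4 (load: 13+5=18)
  J=4 → Machine 3 (load: 15+4=19)
Machine loads: [18, 17, 19, 18, 22]
Makespan = max = 22 time units


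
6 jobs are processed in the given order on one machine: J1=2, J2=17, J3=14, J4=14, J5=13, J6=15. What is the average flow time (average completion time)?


Completion times:
  J1: completes at 2
  J2: completes at 19
  J3: completes at 33
  J4: completes at 47
  J5: completes at 60
  J6: completes at 75
Sum = 236
Average = 236/6
= 39.33


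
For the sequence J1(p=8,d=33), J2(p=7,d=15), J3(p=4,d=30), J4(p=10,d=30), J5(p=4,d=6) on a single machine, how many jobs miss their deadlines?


Completion vs due date:
  J1: C=8, d=33 → on time
  J2: C=15, d=15 → on time
  J3: C=19, d=30 → on time
  J4: C=29, d=30 → on time
  J5: C=33, d=6 → TARDY
Tardy jobs: J5
Count = 1


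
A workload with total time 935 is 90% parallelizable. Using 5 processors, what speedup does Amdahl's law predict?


Amdahl's law: T_p = T × ((1-p) + p/N)
= 935 × ((1-0.9) + 0.9/5)
= 935 × (0.10 + 0.1800)
= 935 × 0.2800
= 261.80
Speedup = 935/261.80
= 3.57×


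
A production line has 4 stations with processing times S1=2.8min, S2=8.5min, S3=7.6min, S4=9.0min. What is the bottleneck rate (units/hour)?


Bottleneck = longest station time
Station times: [2.8, 8.5, 7.6, 9.0]
Max = 9.0 min
Rate = 60 / 9.0
= 6.67 units/hour (bottleneck: 9.0min)


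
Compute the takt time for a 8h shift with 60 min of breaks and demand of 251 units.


Available = 8×60 - 60 = 420 min
Takt time = 420 / 251
= 1.67 min/unit


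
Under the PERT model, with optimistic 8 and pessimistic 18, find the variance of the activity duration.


σ² = ((p - o) / 6)² = (p - o)² / 36
= (18 - 8)² / 36
= 10² / 36
= 100 / 36
= 2.7778


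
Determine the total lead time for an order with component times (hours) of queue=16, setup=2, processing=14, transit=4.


Lead time = queue + setup + processing + transit
= 16 + 2 + 14 + 4
= 36 hours


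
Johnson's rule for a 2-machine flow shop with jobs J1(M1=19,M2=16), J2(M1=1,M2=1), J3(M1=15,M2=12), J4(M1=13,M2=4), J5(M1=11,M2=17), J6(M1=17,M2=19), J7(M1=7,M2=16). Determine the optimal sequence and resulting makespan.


Johnson's rule:
Group 1 (M1≤M2, sort by M1): ['J2', 'J7', 'J5', 'J6']
Group 2 (M1>M2, sort desc M2): ['J1', 'J3', 'J4']
Sequence: J2 → J7 → J5 → J6 → J1 → J3 → J4
Makespan calculation:
  J2: M1 done=1, M2 done=2
  J7: M1 done=8, M2 done=24
  J5: M1 done=19, M2 done=41
  J6: M1 done=36, M2 done=60
  J1: M1 done=55, M2 done=76
  J3: M1 done=70, M2 done=88
  J4: M1 done=83, M2 done=92
= Sequence: J2 → J7 → J5 → J6 → J1 → J3 → J4, Makespan: 92


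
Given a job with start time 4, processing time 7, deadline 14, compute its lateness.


Completion = 4 + 7 = 11
Lateness = C - d = 11 - 14
= -3


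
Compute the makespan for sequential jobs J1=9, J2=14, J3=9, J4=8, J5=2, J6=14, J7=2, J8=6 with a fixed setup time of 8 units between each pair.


Makespan = Σ processing + (n-1) × setup
= (9 + 14 + 9 + 8 + 2 + 14 + 2 + 6) + (8-1)×8
= 64 + 56
= 120 time units


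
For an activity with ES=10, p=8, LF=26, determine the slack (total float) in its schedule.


EF = ES + duration = 10 + 8 = 18
LS = LF - duration = 26 - 8 = 18
Total Float = LF - EF = 26 - 18
(or LS - ES = 18 - 10)
= 8


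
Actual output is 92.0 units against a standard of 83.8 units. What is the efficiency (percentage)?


Efficiency = (actual / standard) × 100
= (92.0 / 83.8) × 100
= 109.8%


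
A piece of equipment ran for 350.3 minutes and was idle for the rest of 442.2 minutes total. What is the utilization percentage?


Utilization = busy / total × 100
= 350.3 / 442.2 × 100
= 79.2%


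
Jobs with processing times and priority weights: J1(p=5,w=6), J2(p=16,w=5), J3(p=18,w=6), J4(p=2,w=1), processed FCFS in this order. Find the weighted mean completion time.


Completion times:
  J1: C=5, w×C=6×5=30
  J2: C=21, w×C=5×21=105
  J3: C=39, w×C=6×39=234
  J4: C=41, w×C=1×41=41
Sum w×C = 410
Sum w = 18
Weighted avg = 410/18
= 22.78


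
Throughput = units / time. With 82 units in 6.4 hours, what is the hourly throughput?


Throughput = units / time
= 82 / 6.4
= 12.8 units/hour


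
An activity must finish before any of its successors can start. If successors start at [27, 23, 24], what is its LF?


LF = min of all successor start times
Successors start at: [27, 23, 24]
LF = min(27, 23, 24)
= 23


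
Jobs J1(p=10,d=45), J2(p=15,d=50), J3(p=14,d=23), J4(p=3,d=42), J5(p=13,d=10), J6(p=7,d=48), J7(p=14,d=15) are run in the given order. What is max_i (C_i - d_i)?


Lateness per job (L = C - d):
  J1: C=10, d=45, L=-35
  J2: C=25, d=50, L=-25
  J3: C=39, d=23, L=16
  J4: C=42, d=42, L=0
  J5: C=55, d=10, L=45
  J6: C=62, d=48, L=14
  J7: C=76, d=15, L=61
Lmax = max(-35, -25, 16, 0, 45, 14, 61)
= 61


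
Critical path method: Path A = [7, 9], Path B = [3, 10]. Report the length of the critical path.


Path A: 7 + 9 = 16
Path B: 3 + 10 = 13
Critical path = longest = max(16, 13)
= 16 (Path A)


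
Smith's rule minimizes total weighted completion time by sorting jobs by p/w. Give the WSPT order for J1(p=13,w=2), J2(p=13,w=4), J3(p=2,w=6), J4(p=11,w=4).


WSPT (Smith's rule): sort by p/w ascending
  J3: p/w = 2/6 = 0.333
  J4: p/w = 11/4 = 2.750
  J2: p/w = 13/4 = 3.250
  J1: p/w = 13/2 = 6.500
Order: J3 → J4 → J2 → J1


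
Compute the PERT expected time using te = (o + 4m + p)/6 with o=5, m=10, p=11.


te = (o + 4m + p) / 6
= (5 + 4×10 + 11) / 6
= (5 + 40 + 11) / 6
= 56 / 6
= 9.33


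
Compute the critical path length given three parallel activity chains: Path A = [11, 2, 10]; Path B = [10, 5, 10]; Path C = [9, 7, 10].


Path A: 11 + 2 + 10 = 23
Path B: 10 + 5 + 10 = 25
Path C: 9 + 7 + 10 = 26
Critical path = longest = max(23, 25, 26)
= 26 (Path C)


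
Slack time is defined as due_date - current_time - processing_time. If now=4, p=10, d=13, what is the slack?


Slack = due - current_time - processing
= 13 - 4 - 10
= -1


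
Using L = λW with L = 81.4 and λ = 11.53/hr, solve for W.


Little's law: L = λW → W = L / λ
= 81.4 / 11.53
= 7.06 hours


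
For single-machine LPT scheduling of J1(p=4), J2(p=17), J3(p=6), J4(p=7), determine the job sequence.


LPT: sort by longest processing time first
  J2: p=17
  J4: p=7
  J3: p=6
  J1: p=4
Order: J2 → J4 → J3 → J1


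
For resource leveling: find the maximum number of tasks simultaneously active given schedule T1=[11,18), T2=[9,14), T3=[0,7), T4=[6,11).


Check each time point for overlaps:
  t=6: 2 tasks active (T3, T4)
Max concurrent = 2


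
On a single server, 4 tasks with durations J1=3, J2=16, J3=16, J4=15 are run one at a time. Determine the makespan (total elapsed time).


Sequential makespan: sum all processing times
= 3 + 16 + 16 + 15
= 50 time units


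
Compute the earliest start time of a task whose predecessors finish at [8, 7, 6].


ES = max of all predecessor completion times
Predecessors: [8, 7, 6]
ES = max(8, 7, 6)
= 8


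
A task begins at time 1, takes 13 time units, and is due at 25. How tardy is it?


Completion = start + processing = 1 + 13 = 14
Tardiness = max(0, C - d) = max(0, 14 - 25)
= max(0, -11)
= 0


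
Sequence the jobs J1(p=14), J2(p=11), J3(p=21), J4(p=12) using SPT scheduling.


SPT: sort by shortest processing time
  J2: p=11
  J4: p=12
  J1: p=14
  J3: p=21
Order: J2 → J4 → J1 → J3


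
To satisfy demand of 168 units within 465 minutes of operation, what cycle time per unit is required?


Cycle time = available time / demand
= 465 / 168
= 2.77 min/unit


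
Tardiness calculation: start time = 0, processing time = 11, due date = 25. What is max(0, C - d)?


Completion = start + processing = 0 + 11 = 11
Tardiness = max(0, C - d) = max(0, 11 - 25)
= max(0, -14)
= 0


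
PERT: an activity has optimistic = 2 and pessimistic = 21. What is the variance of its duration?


σ² = ((p - o) / 6)² = (p - o)² / 36
= (21 - 2)² / 36
= 19² / 36
= 361 / 36
= 10.0278


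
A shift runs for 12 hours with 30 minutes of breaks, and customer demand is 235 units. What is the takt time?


Available = 12×60 - 30 = 690 min
Takt time = 690 / 235
= 2.94 min/unit


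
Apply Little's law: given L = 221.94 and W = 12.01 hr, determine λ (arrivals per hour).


Little's law: L = λW → λ = L / W
= 221.94 / 12.01
= 18.48 per hour


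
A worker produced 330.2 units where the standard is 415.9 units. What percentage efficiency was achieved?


Efficiency = (actual / standard) × 100
= (330.2 / 415.9) × 100
= 79.4%


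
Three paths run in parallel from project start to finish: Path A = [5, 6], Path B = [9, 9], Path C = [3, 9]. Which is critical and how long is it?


Path A: 5 + 6 = 11
Path B: 9 + 9 = 18
Path C: 3 + 9 = 12
Critical path = longest = max(11, 18, 12)
= 18 (Path B)


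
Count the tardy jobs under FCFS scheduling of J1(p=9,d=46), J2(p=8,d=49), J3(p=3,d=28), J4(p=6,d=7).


Completion vs due date:
  J1: C=9, d=46 → on time
  J2: C=17, d=49 → on time
  J3: C=20, d=28 → on time
  J4: C=26, d=7 → TARDY
Tardy jobs: J4
Count = 1


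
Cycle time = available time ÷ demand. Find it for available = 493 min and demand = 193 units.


Cycle time = available time / demand
= 493 / 193
= 2.55 min/unit


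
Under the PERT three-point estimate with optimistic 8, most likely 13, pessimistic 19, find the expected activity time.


te = (o + 4m + p) / 6
= (8 + 4×13 + 19) / 6
= (8 + 52 + 19) / 6
= 79 / 6
= 13.17


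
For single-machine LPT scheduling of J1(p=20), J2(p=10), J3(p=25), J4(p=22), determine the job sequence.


LPT: sort by longest processing time first
  J3: p=25
  J4: p=22
  J1: p=20
  J2: p=10
Order: J3 → J4 → J1 → J2


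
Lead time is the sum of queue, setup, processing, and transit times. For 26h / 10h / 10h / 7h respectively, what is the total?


Lead time = queue + setup + processing + transit
= 26 + 10 + 10 + 7
= 53 hours


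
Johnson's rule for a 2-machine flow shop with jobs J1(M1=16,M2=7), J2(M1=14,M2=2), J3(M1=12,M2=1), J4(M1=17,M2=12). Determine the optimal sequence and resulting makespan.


Johnson's rule:
Group 1 (M1≤M2, sort by M1): []
Group 2 (M1>M2, sort desc M2): ['J4', 'J1', 'J2', 'J3']
Sequence: J4 → J1 → J2 → J3
Makespan calculation:
  J4: M1 done=17, M2 done=29
  J1: M1 done=33, M2 done=40
  J2: M1 done=47, M2 done=49
  J3: M1 done=59, M2 done=60
= Sequence: J4 → J1 → J2 → J3, Makespan: 60


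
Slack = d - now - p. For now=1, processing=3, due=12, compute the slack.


Slack = due - current_time - processing
= 12 - 1 - 3
= 8


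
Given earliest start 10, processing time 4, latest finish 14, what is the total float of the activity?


EF = ES + duration = 10 + 4 = 14
LS = LF - duration = 14 - 4 = 10
Total Float = LF - EF = 14 - 14
(or LS - ES = 10 - 10)
= 0


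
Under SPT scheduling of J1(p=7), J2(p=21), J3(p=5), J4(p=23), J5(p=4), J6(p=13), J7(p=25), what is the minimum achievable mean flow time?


SPT order: J5 → J3 → J1 → J6 → J2 → J4 → J7
Completion times:
  J5: C=4
  J3: C=9
  J1: C=16
  J6: C=29
  J2: C=50
  J4: C=73
  J7: C=98
Sum = 279, n = 7
Mean flow = 279/7
= 39.86


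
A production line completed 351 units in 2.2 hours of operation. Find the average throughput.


Throughput = units / time
= 351 / 2.2
= 159.5 units/hour


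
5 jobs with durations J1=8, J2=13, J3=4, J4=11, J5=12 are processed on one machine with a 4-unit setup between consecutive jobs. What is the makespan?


Makespan = Σ processing + (n-1) × setup
= (8 + 13 + 4 + 11 + 12) + (5-1)×4
= 48 + 16
= 64 time units


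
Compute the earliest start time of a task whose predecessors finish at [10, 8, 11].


ES = max of all predecessor completion times
Predecessors: [10, 8, 11]
ES = max(10, 8, 11)
= 11


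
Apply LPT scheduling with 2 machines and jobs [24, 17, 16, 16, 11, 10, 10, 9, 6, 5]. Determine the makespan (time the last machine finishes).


Jobs (LPT sorted): [24, 17, 16, 16, 11, 10, 10, 9, 6, 5]
Machines: 2
  J=24 → Machine 1 (load: 0+24=24)
  J=17 → Machine 2 (load: 0+17=17)
  J=16 → Machine 2 (load: 17+16=33)
  J=16 → Machine 1 (load: 24+16=40)
  J=11 → Machine 2 (load: 33+11=44)
  J=10 → Machine 1 (load: 40+10=50)
  J=10 → Machine 2 (load: 44+10=54)
  J=9 → Machine 1 (load: 50+9=59)
  J=6 → Machine 2 (load: 54+6=60)
  J=5 → Machine 1 (load: 59+5=64)
Machine loads: [64, 60]
Makespan = max = 64 time units


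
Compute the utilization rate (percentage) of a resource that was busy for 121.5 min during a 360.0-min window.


Utilization = busy / total × 100
= 121.5 / 360.0 × 100
= 33.8%


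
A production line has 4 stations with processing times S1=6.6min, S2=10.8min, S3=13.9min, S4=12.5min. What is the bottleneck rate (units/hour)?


Bottleneck = longest station time
Station times: [6.6, 10.8, 13.9, 12.5]
Max = 13.9 min
Rate = 60 / 13.9
= 4.32 units/hour (bottleneck: 13.9min)


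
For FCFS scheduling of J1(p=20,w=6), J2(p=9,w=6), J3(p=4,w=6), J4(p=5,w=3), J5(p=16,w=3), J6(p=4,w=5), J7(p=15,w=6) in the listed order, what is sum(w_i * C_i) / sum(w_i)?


Completion times:
  J1: C=20, w×C=6×20=120
  J2: C=29, w×C=6×29=174
  J3: C=33, w×C=6×33=198
  J4: C=38, w×C=3×38=114
  J5: C=54, w×C=3×54=162
  J6: C=58, w×C=5×58=290
  J7: C=73, w×C=6×73=438
Sum w×C = 1496
Sum w = 35
Weighted avg = 1496/35
= 42.74


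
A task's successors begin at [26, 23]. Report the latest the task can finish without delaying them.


LF = min of all successor start times
Successors start at: [26, 23]
LF = min(26, 23)
= 23


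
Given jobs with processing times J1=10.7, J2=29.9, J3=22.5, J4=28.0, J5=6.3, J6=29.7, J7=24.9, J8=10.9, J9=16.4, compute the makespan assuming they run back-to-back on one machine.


Sequential makespan: sum all processing times
= 10.7 + 29.9 + 22.5 + 28.0 + 6.3 + 29.7 + 24.9 + 10.9 + 16.4
= 179.3 time units


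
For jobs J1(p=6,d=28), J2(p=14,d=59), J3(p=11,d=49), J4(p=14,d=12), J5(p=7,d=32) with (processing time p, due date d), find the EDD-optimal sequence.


EDD: sort by earliest due date
  J4: d=12, p=14
  J1: d=28, p=6
  J5: d=32, p=7
  J3: d=49, p=11
  J2: d=59, p=14
Order: J4 → J1 → J5 → J3 → J2


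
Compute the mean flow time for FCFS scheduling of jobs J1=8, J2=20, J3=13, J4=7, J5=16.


Completion times:
  J1: completes at 8
  J2: completes at 28
  J3: completes at 41
  J4: completes at 48
  J5: completes at 64
Sum = 189
Average = 189/5
= 37.80


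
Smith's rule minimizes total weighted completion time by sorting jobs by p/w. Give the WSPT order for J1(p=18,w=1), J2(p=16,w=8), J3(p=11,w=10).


WSPT (Smith's rule): sort by p/w ascending
  J3: p/w = 11/10 = 1.100
  J2: p/w = 16/8 = 2.000
  J1: p/w = 18/1 = 18.000
Order: J3 → J2 → J1


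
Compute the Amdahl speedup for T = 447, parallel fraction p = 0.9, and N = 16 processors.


Amdahl's law: T_p = T × ((1-p) + p/N)
= 447 × ((1-0.9) + 0.9/16)
= 447 × (0.10 + 0.0563)
= 447 × 0.1562
= 69.84
Speedup = 447/69.84
= 6.40×


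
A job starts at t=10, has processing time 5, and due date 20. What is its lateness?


Completion = 10 + 5 = 15
Lateness = C - d = 15 - 20
= -5


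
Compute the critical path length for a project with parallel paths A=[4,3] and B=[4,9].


Path A: 4 + 3 = 7
Path B: 4 + 9 = 13
Critical path = longest = max(7, 13)
= 13 (Path B)


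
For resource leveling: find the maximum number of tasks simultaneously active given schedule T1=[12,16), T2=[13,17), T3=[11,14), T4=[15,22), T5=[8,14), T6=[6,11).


Check each time point for overlaps:
  t=13: 4 tasks active (T1, T2, T3, T5)
Max concurrent = 4


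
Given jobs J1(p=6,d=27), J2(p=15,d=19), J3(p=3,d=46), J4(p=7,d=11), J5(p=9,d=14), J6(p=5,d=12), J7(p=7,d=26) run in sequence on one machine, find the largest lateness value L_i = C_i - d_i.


Lateness per job (L = C - d):
  J1: C=6, d=27, L=-21
  J2: C=21, d=19, L=2
  J3: C=24, d=46, L=-22
  J4: C=31, d=11, L=20
  J5: C=40, d=14, L=26
  J6: C=45, d=12, L=33
  J7: C=52, d=26, L=26
Lmax = max(-21, 2, -22, 20, 26, 33, 26)
= 33


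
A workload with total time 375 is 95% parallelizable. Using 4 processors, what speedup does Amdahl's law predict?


Amdahl's law: T_p = T × ((1-p) + p/N)
= 375 × ((1-0.95) + 0.95/4)
= 375 × (0.05 + 0.2375)
= 375 × 0.2875
= 107.81
Speedup = 375/107.81
= 3.48×


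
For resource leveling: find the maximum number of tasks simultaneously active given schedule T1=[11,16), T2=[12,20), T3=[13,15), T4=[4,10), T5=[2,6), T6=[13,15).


Check each time point for overlaps:
  t=13: 4 tasks active (T1, T2, T3, T6)
Max concurrent = 4


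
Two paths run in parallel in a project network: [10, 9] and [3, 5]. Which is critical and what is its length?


Path A: 10 + 9 = 19
Path B: 3 + 5 = 8
Critical path = longest = max(19, 8)
= 19 (Path A)


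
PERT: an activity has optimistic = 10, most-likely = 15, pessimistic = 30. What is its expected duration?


te = (o + 4m + p) / 6
= (10 + 4×15 + 30) / 6
= (10 + 60 + 30) / 6
= 100 / 6
= 16.67


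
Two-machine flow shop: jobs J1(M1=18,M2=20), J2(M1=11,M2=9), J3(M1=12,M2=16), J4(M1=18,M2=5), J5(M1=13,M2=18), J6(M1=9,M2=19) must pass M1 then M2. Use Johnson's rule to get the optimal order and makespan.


Johnson's rule:
Group 1 (M1≤M2, sort by M1): ['J6', 'J3', 'J5', 'J1']
Group 2 (M1>M2, sort desc M2): ['J2', 'J4']
Sequence: J6 → J3 → J5 → J1 → J2 → J4
Makespan calculation:
  J6: M1 done=9, M2 done=28
  J3: M1 done=21, M2 done=44
  J5: M1 done=34, M2 done=62
  J1: M1 done=52, M2 done=82
  J2: M1 done=63, M2 done=91
  J4: M1 done=81, M2 done=96
= Sequence: J6 → J3 → J5 → J1 → J2 → J4, Makespan: 96


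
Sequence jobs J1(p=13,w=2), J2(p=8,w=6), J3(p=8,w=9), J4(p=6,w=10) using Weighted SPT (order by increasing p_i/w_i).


WSPT (Smith's rule): sort by p/w ascending
  J4: p/w = 6/10 = 0.600
  J3: p/w = 8/9 = 0.889
  J2: p/w = 8/6 = 1.333
  J1: p/w = 13/2 = 6.500
Order: J4 → J3 → J2 → J1


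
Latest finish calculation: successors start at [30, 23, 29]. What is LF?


LF = min of all successor start times
Successors start at: [30, 23, 29]
LF = min(30, 23, 29)
= 23


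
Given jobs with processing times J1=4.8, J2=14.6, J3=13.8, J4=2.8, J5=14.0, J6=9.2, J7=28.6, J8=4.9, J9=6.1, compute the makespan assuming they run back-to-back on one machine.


Sequential makespan: sum all processing times
= 4.8 + 14.6 + 13.8 + 2.8 + 14.0 + 9.2 + 28.6 + 4.9 + 6.1
= 98.8 time units


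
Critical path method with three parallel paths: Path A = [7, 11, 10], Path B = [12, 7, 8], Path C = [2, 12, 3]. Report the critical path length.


Path A: 7 + 11 + 10 = 28
Path B: 12 + 7 + 8 = 27
Path C: 2 + 12 + 3 = 17
Critical path = longest = max(28, 27, 17)
= 28 (Path A)


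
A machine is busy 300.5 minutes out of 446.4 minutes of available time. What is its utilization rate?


Utilization = busy / total × 100
= 300.5 / 446.4 × 100
= 67.3%


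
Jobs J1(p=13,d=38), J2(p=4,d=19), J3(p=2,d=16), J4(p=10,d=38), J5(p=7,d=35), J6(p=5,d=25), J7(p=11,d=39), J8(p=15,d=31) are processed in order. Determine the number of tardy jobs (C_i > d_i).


Completion vs due date:
  J1: C=13, d=38 → on time
  J2: C=17, d=19 → on time
  J3: C=19, d=16 → TARDY
  J4: C=29, d=38 → on time
  J5: C=36, d=35 → TARDY
  J6: C=41, d=25 → TARDY
  J7: C=52, d=39 → TARDY
  J8: C=67, d=31 → TARDY
Tardy jobs: J3, J5, J6, J7, J8
Count = 5


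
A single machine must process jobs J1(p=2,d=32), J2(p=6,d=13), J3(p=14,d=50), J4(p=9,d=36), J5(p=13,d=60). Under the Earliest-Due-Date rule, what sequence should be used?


EDD: sort by earliest due date
  J2: d=13, p=6
  J1: d=32, p=2
  J4: d=36, p=9
  J3: d=50, p=14
  J5: d=60, p=13
Order: J2 → J1 → J4 → J3 → J5


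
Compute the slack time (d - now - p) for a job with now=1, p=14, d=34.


Slack = due - current_time - processing
= 34 - 1 - 14
= 19


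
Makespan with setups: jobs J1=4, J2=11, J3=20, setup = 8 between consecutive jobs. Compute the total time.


Makespan = Σ processing + (n-1) × setup
= (4 + 11 + 20) + (3-1)×8
= 35 + 16
= 51 time units


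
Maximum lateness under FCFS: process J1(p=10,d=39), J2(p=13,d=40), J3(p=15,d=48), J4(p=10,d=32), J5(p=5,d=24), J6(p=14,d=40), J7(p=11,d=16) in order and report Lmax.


Lateness per job (L = C - d):
  J1: C=10, d=39, L=-29
  J2: C=23, d=40, L=-17
  J3: C=38, d=48, L=-10
  J4: C=48, d=32, L=16
  J5: C=53, d=24, L=29
  J6: C=67, d=40, L=27
  J7: C=78, d=16, L=62
Lmax = max(-29, -17, -10, 16, 29, 27, 62)
= 62


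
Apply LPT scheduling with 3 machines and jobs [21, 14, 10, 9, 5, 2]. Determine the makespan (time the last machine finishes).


Jobs (LPT sorted): [21, 14, 10, 9, 5, 2]
Machines: 3
  J=21 → Machine 1 (load: 0+21=21)
  J=14 → Machine 2 (load: 0+14=14)
  J=10 → Machine 3 (load: 0+10=10)
  J=9 → Machine 3 (load: 10+9=19)
  J=5 → Machine 2 (load: 14+5=19)
  J=2 → Machine 2 (load: 19+2=21)
Machine loads: [21, 21, 19]
Makespan = max = 21 time units


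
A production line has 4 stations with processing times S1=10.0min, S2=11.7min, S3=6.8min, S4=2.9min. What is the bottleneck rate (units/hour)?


Bottleneck = longest station time
Station times: [10.0, 11.7, 6.8, 2.9]
Max = 11.7 min
Rate = 60 / 11.7
= 5.13 units/hour (bottleneck: 11.7min)


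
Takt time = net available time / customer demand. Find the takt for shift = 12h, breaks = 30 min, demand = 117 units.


Available = 12×60 - 30 = 690 min
Takt time = 690 / 117
= 5.90 min/unit


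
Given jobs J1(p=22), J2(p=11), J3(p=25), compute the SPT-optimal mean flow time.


SPT order: J2 → J1 → J3
Completion times:
  J2: C=11
  J1: C=33
  J3: C=58
Sum = 102, n = 3
Mean flow = 102/3
= 34.00


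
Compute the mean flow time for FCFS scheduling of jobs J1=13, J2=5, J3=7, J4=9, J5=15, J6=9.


Completion times:
  J1: completes at 13
  J2: completes at 18
  J3: completes at 25
  J4: completes at 34
  J5: completes at 49
  J6: completes at 58
Sum = 197
Average = 197/6
= 32.83
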